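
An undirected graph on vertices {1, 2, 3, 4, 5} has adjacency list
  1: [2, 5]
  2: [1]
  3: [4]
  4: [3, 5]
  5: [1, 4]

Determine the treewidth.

1

A width-1 tree decomposition is:
Bags: B1 = {1, 5}  B2 = {4, 5}  B3 = {1, 2}  B4 = {3, 4}
Tree: B1–B2, B1–B3, B2–B4
Every bag has size at most 2, so the width is 2 − 1 = 1 and tw(G) ≤ 1. Any graph with an edge has treewidth ≥ 1, and G has the edge 1–5. Therefore the treewidth is 1.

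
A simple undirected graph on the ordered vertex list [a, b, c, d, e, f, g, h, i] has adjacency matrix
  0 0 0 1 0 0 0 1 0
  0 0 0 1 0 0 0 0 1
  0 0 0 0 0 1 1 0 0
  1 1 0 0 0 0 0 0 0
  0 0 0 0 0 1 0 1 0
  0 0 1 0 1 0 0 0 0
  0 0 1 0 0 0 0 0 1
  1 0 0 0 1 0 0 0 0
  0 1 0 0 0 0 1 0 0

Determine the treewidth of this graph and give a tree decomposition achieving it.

Treewidth 2.
Bags: B1 = {e, f, h}  B2 = {c, f, h}  B3 = {c, g, h}  B4 = {g, h, i}  B5 = {b, h, i}  B6 = {b, d, h}  B7 = {a, d, h}
Tree: B1–B2, B2–B3, B3–B4, B4–B5, B5–B6, B6–B7

Every bag has size at most 3, so the width is 3 − 1 = 2 and tw(G) ≤ 2. The edges h–e–f–c–g–i–b–d–a–h form a cycle, so G is not a tree and its treewidth is at least 2. Hence tw(G) = 2 exactly.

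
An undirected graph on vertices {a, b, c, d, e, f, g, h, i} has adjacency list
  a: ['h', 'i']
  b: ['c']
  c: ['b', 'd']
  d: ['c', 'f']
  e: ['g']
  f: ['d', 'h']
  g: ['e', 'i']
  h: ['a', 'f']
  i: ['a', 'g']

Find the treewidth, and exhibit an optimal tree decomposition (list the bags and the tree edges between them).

Treewidth 1.
One such decomposition:
Bags: B1 = {b, c}  B2 = {c, d}  B3 = {d, f}  B4 = {f, h}  B5 = {a, h}  B6 = {a, i}  B7 = {g, i}  B8 = {e, g}
Tree: B1–B2, B2–B3, B3–B4, B4–B5, B5–B6, B6–B7, B7–B8

Every bag has size at most 2, so the width is 2 − 1 = 1 and tw(G) ≤ 1. Any graph with an edge has treewidth ≥ 1, and G has the edge b–c. Hence tw(G) = 1 exactly.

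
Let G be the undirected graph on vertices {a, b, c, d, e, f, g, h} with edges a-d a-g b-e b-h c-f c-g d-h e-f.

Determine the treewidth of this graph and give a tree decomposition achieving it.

Treewidth 2.
Bags: B1 = {b, e, f}  B2 = {b, f, h}  B3 = {d, f, h}  B4 = {a, d, f}  B5 = {a, f, g}  B6 = {c, f, g}
Tree: B1–B2, B2–B3, B3–B4, B4–B5, B5–B6

The largest bag has 3 vertices, giving width 2; this decomposition certifies tw(G) ≤ 2. The edges f–e–b–h–d–a–g–c–f form a cycle, so G is not a tree and its treewidth is at least 2. Therefore the treewidth is 2.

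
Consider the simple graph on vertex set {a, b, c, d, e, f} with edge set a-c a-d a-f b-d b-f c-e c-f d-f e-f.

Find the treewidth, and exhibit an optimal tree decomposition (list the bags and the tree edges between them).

Treewidth 2.
One optimal decomposition is:
Bags: B1 = {a, d, f}  B2 = {a, c, f}  B3 = {b, d, f}  B4 = {c, e, f}
Tree: B1–B2, B1–B3, B2–B4

Every bag has size at most 3, so the width is 3 − 1 = 2 and tw(G) ≤ 2. For the lower bound, the 3 vertices {a, d, f} are pairwise adjacent, and any tree decomposition puts a clique entirely inside one bag — forcing width ≥ 2. Combining the bounds, tw(G) = 2.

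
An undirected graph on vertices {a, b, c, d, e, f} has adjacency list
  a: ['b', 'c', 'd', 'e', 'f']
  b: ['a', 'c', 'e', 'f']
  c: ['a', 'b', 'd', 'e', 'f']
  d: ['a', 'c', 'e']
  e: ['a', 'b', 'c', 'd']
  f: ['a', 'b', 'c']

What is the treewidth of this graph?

3

A width-3 tree decomposition is:
Bags: B1 = {a, b, c, e}  B2 = {a, b, c, f}  B3 = {a, c, d, e}
Tree: B1–B2, B1–B3
Each bag holds 4 vertices, so the decomposition has width 3, which upper-bounds the treewidth. For the lower bound, the 4 vertices {a, c, d, e} are pairwise adjacent, and any tree decomposition puts a clique entirely inside one bag — forcing width ≥ 3. Hence tw(G) = 3 exactly.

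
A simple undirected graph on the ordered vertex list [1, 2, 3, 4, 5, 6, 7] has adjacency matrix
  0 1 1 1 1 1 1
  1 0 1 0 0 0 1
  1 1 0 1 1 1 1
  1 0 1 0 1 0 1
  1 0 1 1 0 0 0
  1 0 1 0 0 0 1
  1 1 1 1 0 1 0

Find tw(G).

A width-3 tree decomposition is:
Bags: B1 = {1, 3, 4, 7}  B2 = {1, 3, 4, 5}  B3 = {1, 2, 3, 7}  B4 = {1, 3, 6, 7}
Tree: B1–B2, B1–B3, B3–B4
Every bag has size at most 4, so the width is 4 − 1 = 3 and tw(G) ≤ 3. Conversely, {1, 3, 4, 5} is a clique of size 4, and the vertices of any clique must share a bag in every tree decomposition; so some bag has ≥ 4 vertices and tw(G) ≥ 3. Therefore the treewidth is 3.

3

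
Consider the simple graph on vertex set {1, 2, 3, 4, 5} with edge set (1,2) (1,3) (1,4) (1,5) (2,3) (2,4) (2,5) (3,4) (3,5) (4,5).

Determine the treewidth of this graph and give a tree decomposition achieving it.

A single bag containing all 5 vertices is trivially a valid decomposition of width 4. For the lower bound, the 5 vertices {1, 2, 3, 4, 5} are pairwise adjacent, and any tree decomposition puts a clique entirely inside one bag — forcing width ≥ 4. Hence tw(G) = 4 exactly.

Treewidth 4.
Bags: B1 = {1, 2, 3, 4, 5}
Tree: (single bag)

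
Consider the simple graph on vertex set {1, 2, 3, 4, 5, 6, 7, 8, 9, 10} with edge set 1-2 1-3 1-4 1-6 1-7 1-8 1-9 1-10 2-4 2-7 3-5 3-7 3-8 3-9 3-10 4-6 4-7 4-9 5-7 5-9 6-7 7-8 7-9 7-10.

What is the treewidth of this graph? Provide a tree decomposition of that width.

Every bag has size at most 4, so the width is 4 − 1 = 3 and tw(G) ≤ 3. For the lower bound, the 4 vertices {1, 2, 4, 7} are pairwise adjacent, and any tree decomposition puts a clique entirely inside one bag — forcing width ≥ 3. Combining the bounds, tw(G) = 3.

Treewidth 3.
One optimal decomposition is:
Bags: B1 = {1, 3, 7, 9}  B2 = {1, 4, 7, 9}  B3 = {3, 5, 7, 9}  B4 = {1, 2, 4, 7}  B5 = {1, 4, 6, 7}  B6 = {1, 3, 7, 8}  B7 = {1, 3, 7, 10}
Tree: B1–B2, B1–B3, B2–B4, B2–B5, B1–B6, B6–B7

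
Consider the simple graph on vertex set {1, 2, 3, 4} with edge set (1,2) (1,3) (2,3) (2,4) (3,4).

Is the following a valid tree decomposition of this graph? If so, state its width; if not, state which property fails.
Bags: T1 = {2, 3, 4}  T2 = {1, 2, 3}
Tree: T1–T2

Yes; width 2.

Vertex coverage: the bags together contain {1, 2, 3, 4}, the full vertex set. Edge coverage: each edge of G has both endpoints in at least one bag. Running intersection: for every vertex, the bags containing it form a connected subtree. All three properties hold, so this is a valid tree decomposition of width max|bag| − 1 = 2, and hence tw(G) ≤ 2.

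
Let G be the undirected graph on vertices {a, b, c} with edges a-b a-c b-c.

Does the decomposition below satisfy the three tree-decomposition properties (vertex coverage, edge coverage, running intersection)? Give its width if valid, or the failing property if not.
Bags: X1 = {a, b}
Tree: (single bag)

A tree decomposition must satisfy three properties: every vertex lies in some bag; for every edge, both endpoints lie together in some bag; and for every vertex, the bags containing it form a connected subtree. Here vertex c appears in no bag, so the decomposition is invalid.

No — vertex c appears in no bag.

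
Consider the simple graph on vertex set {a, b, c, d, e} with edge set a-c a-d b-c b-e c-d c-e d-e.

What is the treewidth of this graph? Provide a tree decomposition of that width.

Treewidth 2.
One optimal decomposition is:
Bags: B1 = {c, d, e}  B2 = {b, c, e}  B3 = {a, c, d}
Tree: B1–B2, B1–B3

Each bag holds 3 vertices, so the decomposition has width 2, which upper-bounds the treewidth. Conversely, {c, d, e} is a clique of size 3, and the vertices of any clique must share a bag in every tree decomposition; so some bag has ≥ 3 vertices and tw(G) ≥ 2. Therefore the treewidth is 2.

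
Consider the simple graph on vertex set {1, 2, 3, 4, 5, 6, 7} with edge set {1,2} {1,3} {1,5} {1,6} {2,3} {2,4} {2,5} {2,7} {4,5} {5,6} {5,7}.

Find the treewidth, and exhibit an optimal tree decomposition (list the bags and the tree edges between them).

Each bag holds 3 vertices, so the decomposition has width 2, which upper-bounds the treewidth. On the other hand G contains the 3-clique {1, 2, 3}. A clique must lie in a single bag of any decomposition, so no decomposition can have width below 2. Combining the bounds, tw(G) = 2.

Treewidth 2.
One such decomposition:
Bags: B1 = {2, 4, 5}  B2 = {1, 2, 5}  B3 = {1, 2, 3}  B4 = {1, 5, 6}  B5 = {2, 5, 7}
Tree: B1–B2, B2–B3, B2–B4, B2–B5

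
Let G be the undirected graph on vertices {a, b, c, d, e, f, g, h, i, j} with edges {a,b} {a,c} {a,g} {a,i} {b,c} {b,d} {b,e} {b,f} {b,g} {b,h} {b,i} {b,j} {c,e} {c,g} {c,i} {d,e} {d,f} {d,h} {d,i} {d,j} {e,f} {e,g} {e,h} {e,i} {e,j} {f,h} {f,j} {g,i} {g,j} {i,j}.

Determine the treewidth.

A width-4 tree decomposition is:
Bags: B1 = {b, e, g, i, j}  B2 = {b, c, e, g, i}  B3 = {a, b, c, g, i}  B4 = {b, d, e, i, j}  B5 = {b, d, e, f, j}  B6 = {b, d, e, f, h}
Tree: B1–B2, B2–B3, B1–B4, B4–B5, B5–B6
Every bag has size at most 5, so the width is 5 − 1 = 4 and tw(G) ≤ 4. On the other hand G contains the 5-clique {b, d, e, f, j}. A clique must lie in a single bag of any decomposition, so no decomposition can have width below 4. Hence tw(G) = 4 exactly.

4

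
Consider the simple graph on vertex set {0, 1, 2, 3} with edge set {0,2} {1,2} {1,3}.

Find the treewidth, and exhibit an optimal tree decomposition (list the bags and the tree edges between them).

Treewidth 1.
Bags: B1 = {0, 2}  B2 = {1, 2}  B3 = {1, 3}
Tree: B1–B2, B2–B3

Each bag holds 2 vertices, so the decomposition has width 1, which upper-bounds the treewidth. Any graph with an edge has treewidth ≥ 1, and G has the edge 0–2. Therefore the treewidth is 1.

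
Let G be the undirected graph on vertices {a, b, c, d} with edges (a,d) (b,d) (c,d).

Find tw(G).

A width-1 tree decomposition is:
Bags: B1 = {a, d}  B2 = {b, d}  B3 = {c, d}
Tree: B1–B2, B2–B3
Every bag has size at most 2, so the width is 2 − 1 = 1 and tw(G) ≤ 1. Since G has at least one edge (e.g. d–a), it is not an edgeless graph, so tw(G) ≥ 1. Combining the bounds, tw(G) = 1.

1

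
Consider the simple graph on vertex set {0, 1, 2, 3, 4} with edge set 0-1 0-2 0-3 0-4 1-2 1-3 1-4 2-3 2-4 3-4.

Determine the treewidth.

A width-4 tree decomposition is:
Bags: B1 = {0, 1, 2, 3, 4}
Tree: (single bag)
With just one bag of size 5, the width is 5 − 1 = 4, so tw(G) ≤ 4. For the lower bound, the 5 vertices {0, 1, 2, 3, 4} are pairwise adjacent, and any tree decomposition puts a clique entirely inside one bag — forcing width ≥ 4. Therefore the treewidth is 4.

4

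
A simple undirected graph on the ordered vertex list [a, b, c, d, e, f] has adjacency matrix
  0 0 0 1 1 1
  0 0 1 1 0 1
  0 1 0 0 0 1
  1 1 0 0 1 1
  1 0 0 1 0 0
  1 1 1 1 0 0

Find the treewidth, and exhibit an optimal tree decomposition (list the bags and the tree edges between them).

Every bag has size at most 3, so the width is 3 − 1 = 2 and tw(G) ≤ 2. For the lower bound, the 3 vertices {a, d, e} are pairwise adjacent, and any tree decomposition puts a clique entirely inside one bag — forcing width ≥ 2. Hence tw(G) = 2 exactly.

Treewidth 2.
Bags: B1 = {a, d, f}  B2 = {a, d, e}  B3 = {b, d, f}  B4 = {b, c, f}
Tree: B1–B2, B1–B3, B3–B4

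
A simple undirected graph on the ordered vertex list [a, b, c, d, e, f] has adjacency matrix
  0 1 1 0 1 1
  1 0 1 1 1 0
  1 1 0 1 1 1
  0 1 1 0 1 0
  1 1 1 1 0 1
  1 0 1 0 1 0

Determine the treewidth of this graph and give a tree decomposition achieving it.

Treewidth 3.
Bags: B1 = {b, c, d, e}  B2 = {a, b, c, e}  B3 = {a, c, e, f}
Tree: B1–B2, B2–B3

Every bag has size at most 4, so the width is 4 − 1 = 3 and tw(G) ≤ 3. Conversely, {a, c, e, f} is a clique of size 4, and the vertices of any clique must share a bag in every tree decomposition; so some bag has ≥ 4 vertices and tw(G) ≥ 3. Therefore the treewidth is 3.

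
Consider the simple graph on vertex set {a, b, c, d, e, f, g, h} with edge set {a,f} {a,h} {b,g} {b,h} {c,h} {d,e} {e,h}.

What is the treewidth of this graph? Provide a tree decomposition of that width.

Every bag has size at most 2, so the width is 2 − 1 = 1 and tw(G) ≤ 1. G has an edge, so its treewidth is at least 1. Hence tw(G) = 1 exactly.

Treewidth 1.
One such decomposition:
Bags: B1 = {b, h}  B2 = {a, h}  B3 = {e, h}  B4 = {c, h}  B5 = {d, e}  B6 = {b, g}  B7 = {a, f}
Tree: B1–B2, B1–B3, B2–B4, B3–B5, B1–B6, B2–B7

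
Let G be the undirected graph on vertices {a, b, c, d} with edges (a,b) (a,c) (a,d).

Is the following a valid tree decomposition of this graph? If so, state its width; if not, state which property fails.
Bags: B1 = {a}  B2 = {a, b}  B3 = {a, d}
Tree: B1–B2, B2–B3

A tree decomposition must satisfy three properties: every vertex lies in some bag; for every edge, both endpoints lie together in some bag; and for every vertex, the bags containing it form a connected subtree. Here vertex c appears in no bag, so the decomposition is invalid.

No — vertex c appears in no bag.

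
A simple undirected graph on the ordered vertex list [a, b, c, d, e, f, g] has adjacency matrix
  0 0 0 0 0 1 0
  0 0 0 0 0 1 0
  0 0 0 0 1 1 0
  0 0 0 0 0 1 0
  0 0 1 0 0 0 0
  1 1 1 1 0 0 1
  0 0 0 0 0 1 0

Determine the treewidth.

A width-1 tree decomposition is:
Bags: B1 = {c, f}  B2 = {c, e}  B3 = {b, f}  B4 = {a, f}  B5 = {d, f}  B6 = {f, g}
Tree: B1–B2, B1–B3, B3–B4, B4–B5, B5–B6
The largest bag has 2 vertices, giving width 1; this decomposition certifies tw(G) ≤ 1. Any graph with an edge has treewidth ≥ 1, and G has the edge f–c. The upper and lower bounds meet at 1, so that is the treewidth.

1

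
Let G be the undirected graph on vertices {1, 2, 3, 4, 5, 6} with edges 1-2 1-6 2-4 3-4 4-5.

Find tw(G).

A width-1 tree decomposition is:
Bags: B1 = {1, 6}  B2 = {1, 2}  B3 = {2, 4}  B4 = {4, 5}  B5 = {3, 4}
Tree: B1–B2, B2–B3, B3–B4, B3–B5
Every bag has size at most 2, so the width is 2 − 1 = 1 and tw(G) ≤ 1. G has an edge, so its treewidth is at least 1. Combining the bounds, tw(G) = 1.

1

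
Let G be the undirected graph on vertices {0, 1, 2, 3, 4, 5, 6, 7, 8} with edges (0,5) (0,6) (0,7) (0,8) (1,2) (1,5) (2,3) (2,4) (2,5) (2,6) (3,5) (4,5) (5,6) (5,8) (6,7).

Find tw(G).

A width-2 tree decomposition is:
Bags: B1 = {2, 3, 5}  B2 = {2, 5, 6}  B3 = {2, 4, 5}  B4 = {0, 5, 6}  B5 = {0, 6, 7}  B6 = {0, 5, 8}  B7 = {1, 2, 5}
Tree: B1–B2, B2–B3, B2–B4, B4–B5, B4–B6, B1–B7
Every bag has size at most 3, so the width is 3 − 1 = 2 and tw(G) ≤ 2. On the other hand G contains the 3-clique {0, 5, 8}. A clique must lie in a single bag of any decomposition, so no decomposition can have width below 2. Hence tw(G) = 2 exactly.

2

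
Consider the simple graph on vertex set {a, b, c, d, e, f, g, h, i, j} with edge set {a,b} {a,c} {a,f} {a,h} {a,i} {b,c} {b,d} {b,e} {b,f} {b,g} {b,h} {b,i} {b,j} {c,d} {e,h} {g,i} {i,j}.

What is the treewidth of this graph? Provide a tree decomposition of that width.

The largest bag has 3 vertices, giving width 2; this decomposition certifies tw(G) ≤ 2. On the other hand G contains the 3-clique {b, c, d}. A clique must lie in a single bag of any decomposition, so no decomposition can have width below 2. Combining the bounds, tw(G) = 2.

Treewidth 2.
Bags: B1 = {b, i, j}  B2 = {a, b, i}  B3 = {a, b, c}  B4 = {a, b, h}  B5 = {b, e, h}  B6 = {a, b, f}  B7 = {b, c, d}  B8 = {b, g, i}
Tree: B1–B2, B2–B3, B3–B4, B4–B5, B4–B6, B3–B7, B1–B8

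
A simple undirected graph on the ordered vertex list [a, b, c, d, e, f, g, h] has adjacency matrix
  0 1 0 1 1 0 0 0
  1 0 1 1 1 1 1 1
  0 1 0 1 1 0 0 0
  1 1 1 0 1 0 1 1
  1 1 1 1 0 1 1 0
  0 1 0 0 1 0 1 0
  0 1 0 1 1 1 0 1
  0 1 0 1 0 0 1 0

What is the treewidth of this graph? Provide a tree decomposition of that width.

Treewidth 3.
Bags: B1 = {b, d, e, g}  B2 = {a, b, d, e}  B3 = {b, e, f, g}  B4 = {b, d, g, h}  B5 = {b, c, d, e}
Tree: B1–B2, B1–B3, B1–B4, B1–B5

The largest bag has 4 vertices, giving width 3; this decomposition certifies tw(G) ≤ 3. Conversely, {b, d, e, g} is a clique of size 4, and the vertices of any clique must share a bag in every tree decomposition; so some bag has ≥ 4 vertices and tw(G) ≥ 3. The upper and lower bounds meet at 3, so that is the treewidth.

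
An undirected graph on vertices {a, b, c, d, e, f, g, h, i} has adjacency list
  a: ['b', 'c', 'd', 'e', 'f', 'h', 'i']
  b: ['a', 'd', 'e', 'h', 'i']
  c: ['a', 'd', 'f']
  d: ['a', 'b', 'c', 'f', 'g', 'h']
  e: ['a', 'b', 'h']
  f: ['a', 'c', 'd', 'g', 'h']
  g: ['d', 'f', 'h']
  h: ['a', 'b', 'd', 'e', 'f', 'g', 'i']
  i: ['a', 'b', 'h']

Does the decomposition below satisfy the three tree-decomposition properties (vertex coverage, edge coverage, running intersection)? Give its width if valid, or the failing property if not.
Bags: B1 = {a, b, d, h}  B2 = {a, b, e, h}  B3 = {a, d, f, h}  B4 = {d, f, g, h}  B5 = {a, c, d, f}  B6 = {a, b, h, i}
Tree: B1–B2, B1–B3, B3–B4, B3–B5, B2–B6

Vertex coverage: the bags together contain {a, b, c, d, e, f, g, h, i}, the full vertex set. Edge coverage: each edge of G has both endpoints in at least one bag. Running intersection: for every vertex, the bags containing it form a connected subtree. All three properties hold, so this is a valid tree decomposition of width max|bag| − 1 = 3, and hence tw(G) ≤ 3.

Yes; width 3.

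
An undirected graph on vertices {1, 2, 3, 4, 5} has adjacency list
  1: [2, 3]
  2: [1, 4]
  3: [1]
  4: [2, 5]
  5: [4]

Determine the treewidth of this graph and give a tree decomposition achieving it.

Treewidth 1.
One optimal decomposition is:
Bags: B1 = {1, 2}  B2 = {2, 4}  B3 = {4, 5}  B4 = {1, 3}
Tree: B1–B2, B2–B3, B1–B4

The largest bag has 2 vertices, giving width 1; this decomposition certifies tw(G) ≤ 1. G has an edge, so its treewidth is at least 1. The upper and lower bounds meet at 1, so that is the treewidth.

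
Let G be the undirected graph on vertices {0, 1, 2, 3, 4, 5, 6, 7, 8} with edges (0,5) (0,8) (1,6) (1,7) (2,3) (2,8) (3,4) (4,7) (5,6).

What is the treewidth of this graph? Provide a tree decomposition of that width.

Treewidth 2.
One optimal decomposition is:
Bags: B1 = {2, 3, 4}  B2 = {2, 4, 8}  B3 = {0, 4, 8}  B4 = {0, 4, 5}  B5 = {4, 5, 6}  B6 = {1, 4, 6}  B7 = {1, 4, 7}
Tree: B1–B2, B2–B3, B3–B4, B4–B5, B5–B6, B6–B7

Every bag has size at most 3, so the width is 3 − 1 = 2 and tw(G) ≤ 2. For the lower bound, G contains the cycle 4–3–2–8–0–5–6–1–7–4, so G is not a forest; only forests have treewidth ≤ 1, hence tw(G) ≥ 2. Combining the bounds, tw(G) = 2.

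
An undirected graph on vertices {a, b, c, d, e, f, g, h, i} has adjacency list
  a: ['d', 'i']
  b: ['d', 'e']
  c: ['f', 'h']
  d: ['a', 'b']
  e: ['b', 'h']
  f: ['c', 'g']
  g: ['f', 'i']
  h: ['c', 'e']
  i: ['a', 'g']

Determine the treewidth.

2

A width-2 tree decomposition is:
Bags: B1 = {c, f, h}  B2 = {e, f, h}  B3 = {b, e, f}  B4 = {b, d, f}  B5 = {a, d, f}  B6 = {a, f, i}  B7 = {f, g, i}
Tree: B1–B2, B2–B3, B3–B4, B4–B5, B5–B6, B6–B7
Each bag holds 3 vertices, so the decomposition has width 2, which upper-bounds the treewidth. Since f–c–h–e–b–d–a–i–g–f is a cycle in G, G is not acyclic. Forests are exactly the graphs of treewidth ≤ 1, so tw(G) ≥ 2. Hence tw(G) = 2 exactly.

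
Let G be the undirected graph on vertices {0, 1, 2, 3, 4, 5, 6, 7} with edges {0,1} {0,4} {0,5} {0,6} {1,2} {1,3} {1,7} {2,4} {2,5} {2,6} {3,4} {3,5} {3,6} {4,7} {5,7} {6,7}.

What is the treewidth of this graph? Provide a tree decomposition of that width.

Each bag holds 5 vertices, so the decomposition has width 4, which upper-bounds the treewidth. For the lower bound: the 5 vertex sets {3,5}, {2,4}, {6,7}, {1}, {0} are disjoint, each induces a connected subgraph, and every pair is joined by at least one edge of G. Contracting each set to a single vertex therefore yields K_{5} as a minor, and since treewidth is minor-monotone, tw(G) ≥ tw(K_{5}) = 4. Hence tw(G) = 4 exactly.

Treewidth 4.
One such decomposition:
Bags: B1 = {1, 3, 4, 5, 6}  B2 = {1, 2, 4, 5, 6}  B3 = {1, 4, 5, 6, 7}  B4 = {0, 1, 4, 5, 6}
Tree: B1–B2, B2–B3, B3–B4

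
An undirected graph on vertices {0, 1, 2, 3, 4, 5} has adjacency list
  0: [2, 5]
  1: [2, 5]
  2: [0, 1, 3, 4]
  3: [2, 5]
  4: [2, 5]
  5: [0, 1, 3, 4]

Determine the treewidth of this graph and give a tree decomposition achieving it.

Each bag holds 3 vertices, so the decomposition has width 2, which upper-bounds the treewidth. Since 0–2–4–5–0 is a cycle in G, G is not acyclic. Forests are exactly the graphs of treewidth ≤ 1, so tw(G) ≥ 2. Hence tw(G) = 2 exactly.

Treewidth 2.
One such decomposition:
Bags: B1 = {0, 2, 5}  B2 = {2, 4, 5}  B3 = {1, 2, 5}  B4 = {2, 3, 5}
Tree: B1–B2, B2–B3, B3–B4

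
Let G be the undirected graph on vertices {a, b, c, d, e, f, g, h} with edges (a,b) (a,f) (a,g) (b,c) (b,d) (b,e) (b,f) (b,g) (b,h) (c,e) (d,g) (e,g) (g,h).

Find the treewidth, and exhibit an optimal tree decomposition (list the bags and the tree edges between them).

The largest bag has 3 vertices, giving width 2; this decomposition certifies tw(G) ≤ 2. On the other hand G contains the 3-clique {b, d, g}. A clique must lie in a single bag of any decomposition, so no decomposition can have width below 2. The upper and lower bounds meet at 2, so that is the treewidth.

Treewidth 2.
One optimal decomposition is:
Bags: B1 = {b, e, g}  B2 = {b, d, g}  B3 = {b, g, h}  B4 = {a, b, g}  B5 = {b, c, e}  B6 = {a, b, f}
Tree: B1–B2, B1–B3, B3–B4, B1–B5, B4–B6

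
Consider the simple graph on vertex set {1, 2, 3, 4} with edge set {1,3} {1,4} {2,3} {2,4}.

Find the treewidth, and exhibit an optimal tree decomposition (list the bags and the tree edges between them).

Every bag has size at most 3, so the width is 3 − 1 = 2 and tw(G) ≤ 2. Since 2–4–1–3–2 is a cycle in G, G is not acyclic. Forests are exactly the graphs of treewidth ≤ 1, so tw(G) ≥ 2. Therefore the treewidth is 2.

Treewidth 2.
One optimal decomposition is:
Bags: B1 = {1, 2, 4}  B2 = {1, 2, 3}
Tree: B1–B2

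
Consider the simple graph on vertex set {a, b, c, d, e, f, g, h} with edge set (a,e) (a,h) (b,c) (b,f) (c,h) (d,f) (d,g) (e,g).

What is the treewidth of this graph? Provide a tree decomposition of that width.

Treewidth 2.
Bags: B1 = {a, e, g}  B2 = {a, g, h}  B3 = {c, g, h}  B4 = {b, c, g}  B5 = {b, f, g}  B6 = {d, f, g}
Tree: B1–B2, B2–B3, B3–B4, B4–B5, B5–B6

The largest bag has 3 vertices, giving width 2; this decomposition certifies tw(G) ≤ 2. For the lower bound, G contains the cycle g–e–a–h–c–b–f–d–g, so G is not a forest; only forests have treewidth ≤ 1, hence tw(G) ≥ 2. Therefore the treewidth is 2.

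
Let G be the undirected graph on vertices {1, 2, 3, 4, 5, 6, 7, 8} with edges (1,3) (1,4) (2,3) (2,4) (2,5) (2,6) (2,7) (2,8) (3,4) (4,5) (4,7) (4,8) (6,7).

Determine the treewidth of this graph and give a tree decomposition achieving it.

Treewidth 2.
Bags: B1 = {2, 4, 8}  B2 = {2, 4, 7}  B3 = {2, 6, 7}  B4 = {2, 3, 4}  B5 = {2, 4, 5}  B6 = {1, 3, 4}
Tree: B1–B2, B2–B3, B1–B4, B4–B5, B4–B6

Each bag holds 3 vertices, so the decomposition has width 2, which upper-bounds the treewidth. For the lower bound, the 3 vertices {1, 3, 4} are pairwise adjacent, and any tree decomposition puts a clique entirely inside one bag — forcing width ≥ 2. Hence tw(G) = 2 exactly.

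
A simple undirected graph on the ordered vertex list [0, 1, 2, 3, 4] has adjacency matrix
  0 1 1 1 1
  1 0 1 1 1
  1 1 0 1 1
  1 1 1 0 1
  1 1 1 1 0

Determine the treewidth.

4

A width-4 tree decomposition is:
Bags: B1 = {0, 1, 2, 3, 4}
Tree: (single bag)
With just one bag of size 5, the width is 5 − 1 = 4, so tw(G) ≤ 4. For the lower bound, the 5 vertices {0, 1, 2, 3, 4} are pairwise adjacent, and any tree decomposition puts a clique entirely inside one bag — forcing width ≥ 4. Combining the bounds, tw(G) = 4.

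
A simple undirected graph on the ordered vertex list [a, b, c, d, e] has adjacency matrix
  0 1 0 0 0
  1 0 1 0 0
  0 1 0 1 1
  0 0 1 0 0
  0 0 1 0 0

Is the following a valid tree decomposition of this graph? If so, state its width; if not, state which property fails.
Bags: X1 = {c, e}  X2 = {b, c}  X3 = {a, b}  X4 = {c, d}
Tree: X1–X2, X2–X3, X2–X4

Every vertex of G appears in some bag (union = {a, b, c, d, e}); every edge is covered by a bag; and for each vertex v the set of bags containing v is connected in the bag tree. The decomposition is therefore valid. The largest bag has 2 vertices, so the width is 1.

Yes; width 1.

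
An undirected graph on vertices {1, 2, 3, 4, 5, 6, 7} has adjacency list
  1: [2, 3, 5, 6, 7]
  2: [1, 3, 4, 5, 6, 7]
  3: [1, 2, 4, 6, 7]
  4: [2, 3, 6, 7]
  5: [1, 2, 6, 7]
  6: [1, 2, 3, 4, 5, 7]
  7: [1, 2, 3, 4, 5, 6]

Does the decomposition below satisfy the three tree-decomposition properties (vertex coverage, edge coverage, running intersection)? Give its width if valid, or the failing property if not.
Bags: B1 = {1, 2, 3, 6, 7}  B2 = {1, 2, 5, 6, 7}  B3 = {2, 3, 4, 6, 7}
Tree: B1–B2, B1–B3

Yes; width 4.

Checking the three conditions: (i) the bags cover all of {1, 2, 3, 4, 5, 6, 7}; (ii) for each edge, some bag contains both endpoints; (iii) the bags containing any fixed vertex form a subtree. All hold, so the decomposition is valid with width 5 − 1 = 4.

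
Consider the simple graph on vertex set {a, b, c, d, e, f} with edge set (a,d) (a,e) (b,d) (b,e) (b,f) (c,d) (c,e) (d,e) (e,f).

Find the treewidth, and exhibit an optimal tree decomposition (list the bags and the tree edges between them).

Each bag holds 3 vertices, so the decomposition has width 2, which upper-bounds the treewidth. For the lower bound, the 3 vertices {c, d, e} are pairwise adjacent, and any tree decomposition puts a clique entirely inside one bag — forcing width ≥ 2. Therefore the treewidth is 2.

Treewidth 2.
Bags: B1 = {b, d, e}  B2 = {b, e, f}  B3 = {a, d, e}  B4 = {c, d, e}
Tree: B1–B2, B1–B3, B1–B4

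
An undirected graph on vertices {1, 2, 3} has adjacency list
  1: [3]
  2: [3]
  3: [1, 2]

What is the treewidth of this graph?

1

A width-1 tree decomposition is:
Bags: B1 = {1, 3}  B2 = {2, 3}
Tree: B1–B2
Each bag holds 2 vertices, so the decomposition has width 1, which upper-bounds the treewidth. Any graph with an edge has treewidth ≥ 1, and G has the edge 3–1. Combining the bounds, tw(G) = 1.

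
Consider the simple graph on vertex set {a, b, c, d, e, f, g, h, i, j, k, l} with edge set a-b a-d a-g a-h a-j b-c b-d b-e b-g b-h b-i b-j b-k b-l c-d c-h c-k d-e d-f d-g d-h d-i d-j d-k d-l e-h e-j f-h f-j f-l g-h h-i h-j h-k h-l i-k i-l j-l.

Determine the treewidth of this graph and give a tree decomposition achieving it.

Each bag holds 5 vertices, so the decomposition has width 4, which upper-bounds the treewidth. For the lower bound, the 5 vertices {d, f, h, j, l} are pairwise adjacent, and any tree decomposition puts a clique entirely inside one bag — forcing width ≥ 4. Combining the bounds, tw(G) = 4.

Treewidth 4.
One such decomposition:
Bags: B1 = {b, d, h, j, l}  B2 = {b, d, h, i, l}  B3 = {a, b, d, h, j}  B4 = {d, f, h, j, l}  B5 = {b, d, e, h, j}  B6 = {a, b, d, g, h}  B7 = {b, d, h, i, k}  B8 = {b, c, d, h, k}
Tree: B1–B2, B1–B3, B1–B4, B1–B5, B3–B6, B2–B7, B7–B8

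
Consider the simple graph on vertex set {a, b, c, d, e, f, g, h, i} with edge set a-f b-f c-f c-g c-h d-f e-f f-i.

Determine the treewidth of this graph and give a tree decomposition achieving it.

Treewidth 1.
Bags: B1 = {f, i}  B2 = {c, f}  B3 = {c, g}  B4 = {c, h}  B5 = {b, f}  B6 = {a, f}  B7 = {d, f}  B8 = {e, f}
Tree: B1–B2, B2–B3, B3–B4, B1–B5, B1–B6, B6–B7, B1–B8

Every bag has size at most 2, so the width is 2 − 1 = 1 and tw(G) ≤ 1. Any graph with an edge has treewidth ≥ 1, and G has the edge f–i. Combining the bounds, tw(G) = 1.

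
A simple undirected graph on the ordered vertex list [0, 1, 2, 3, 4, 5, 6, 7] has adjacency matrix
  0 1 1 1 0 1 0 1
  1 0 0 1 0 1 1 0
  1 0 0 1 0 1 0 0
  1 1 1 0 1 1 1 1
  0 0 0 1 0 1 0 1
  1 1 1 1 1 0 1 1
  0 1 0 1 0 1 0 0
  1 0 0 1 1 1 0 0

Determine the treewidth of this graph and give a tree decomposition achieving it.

Every bag has size at most 4, so the width is 4 − 1 = 3 and tw(G) ≤ 3. Conversely, {0, 1, 3, 5} is a clique of size 4, and the vertices of any clique must share a bag in every tree decomposition; so some bag has ≥ 4 vertices and tw(G) ≥ 3. Hence tw(G) = 3 exactly.

Treewidth 3.
Bags: B1 = {1, 3, 5, 6}  B2 = {0, 1, 3, 5}  B3 = {0, 2, 3, 5}  B4 = {0, 3, 5, 7}  B5 = {3, 4, 5, 7}
Tree: B1–B2, B2–B3, B3–B4, B4–B5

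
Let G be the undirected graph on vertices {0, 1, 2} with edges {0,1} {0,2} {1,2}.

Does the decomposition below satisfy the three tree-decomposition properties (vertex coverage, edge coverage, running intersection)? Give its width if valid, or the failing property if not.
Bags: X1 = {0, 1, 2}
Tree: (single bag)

Vertex coverage: the bags together contain {0, 1, 2}, the full vertex set. Edge coverage: each edge of G has both endpoints in at least one bag. Running intersection: for every vertex, the bags containing it form a connected subtree. All three properties hold, so this is a valid tree decomposition of width max|bag| − 1 = 2, and hence tw(G) ≤ 2.

Yes; width 2.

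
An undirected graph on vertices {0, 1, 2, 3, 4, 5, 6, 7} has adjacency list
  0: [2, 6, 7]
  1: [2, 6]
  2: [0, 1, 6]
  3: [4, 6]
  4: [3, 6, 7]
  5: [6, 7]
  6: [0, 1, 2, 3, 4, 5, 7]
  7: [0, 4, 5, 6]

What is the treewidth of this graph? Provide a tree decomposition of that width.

Treewidth 2.
One such decomposition:
Bags: B1 = {0, 6, 7}  B2 = {0, 2, 6}  B3 = {1, 2, 6}  B4 = {5, 6, 7}  B5 = {4, 6, 7}  B6 = {3, 4, 6}
Tree: B1–B2, B2–B3, B1–B4, B1–B5, B5–B6

Each bag holds 3 vertices, so the decomposition has width 2, which upper-bounds the treewidth. Conversely, {1, 2, 6} is a clique of size 3, and the vertices of any clique must share a bag in every tree decomposition; so some bag has ≥ 3 vertices and tw(G) ≥ 2. Therefore the treewidth is 2.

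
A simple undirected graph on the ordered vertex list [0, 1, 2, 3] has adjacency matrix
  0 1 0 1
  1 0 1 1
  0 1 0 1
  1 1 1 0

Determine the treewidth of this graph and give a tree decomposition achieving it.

Treewidth 2.
One such decomposition:
Bags: B1 = {1, 2, 3}  B2 = {0, 1, 3}
Tree: B1–B2

Every bag has size at most 3, so the width is 3 − 1 = 2 and tw(G) ≤ 2. Conversely, {0, 1, 3} is a clique of size 3, and the vertices of any clique must share a bag in every tree decomposition; so some bag has ≥ 3 vertices and tw(G) ≥ 2. Therefore the treewidth is 2.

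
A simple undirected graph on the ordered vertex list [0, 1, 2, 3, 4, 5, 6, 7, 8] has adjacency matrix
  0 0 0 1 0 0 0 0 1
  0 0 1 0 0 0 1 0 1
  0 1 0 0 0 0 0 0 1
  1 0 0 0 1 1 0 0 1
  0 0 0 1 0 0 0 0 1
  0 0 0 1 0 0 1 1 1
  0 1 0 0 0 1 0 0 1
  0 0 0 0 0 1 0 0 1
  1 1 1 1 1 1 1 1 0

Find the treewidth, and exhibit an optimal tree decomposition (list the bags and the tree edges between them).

Treewidth 2.
One optimal decomposition is:
Bags: B1 = {5, 6, 8}  B2 = {3, 5, 8}  B3 = {3, 4, 8}  B4 = {5, 7, 8}  B5 = {1, 6, 8}  B6 = {1, 2, 8}  B7 = {0, 3, 8}
Tree: B1–B2, B2–B3, B2–B4, B1–B5, B5–B6, B2–B7

Every bag has size at most 3, so the width is 3 − 1 = 2 and tw(G) ≤ 2. On the other hand G contains the 3-clique {1, 2, 8}. A clique must lie in a single bag of any decomposition, so no decomposition can have width below 2. The upper and lower bounds meet at 2, so that is the treewidth.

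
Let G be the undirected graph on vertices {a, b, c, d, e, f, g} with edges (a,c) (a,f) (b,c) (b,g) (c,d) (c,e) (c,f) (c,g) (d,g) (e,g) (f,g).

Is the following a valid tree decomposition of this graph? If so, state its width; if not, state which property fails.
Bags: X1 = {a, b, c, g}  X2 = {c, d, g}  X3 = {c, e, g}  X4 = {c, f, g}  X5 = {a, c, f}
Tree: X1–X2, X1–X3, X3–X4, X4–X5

No — bags containing vertex a are not connected in the tree.

A tree decomposition must satisfy three properties: every vertex lies in some bag; for every edge, both endpoints lie together in some bag; and for every vertex, the bags containing it form a connected subtree. Here bags containing vertex a are not connected in the tree, so the decomposition is invalid.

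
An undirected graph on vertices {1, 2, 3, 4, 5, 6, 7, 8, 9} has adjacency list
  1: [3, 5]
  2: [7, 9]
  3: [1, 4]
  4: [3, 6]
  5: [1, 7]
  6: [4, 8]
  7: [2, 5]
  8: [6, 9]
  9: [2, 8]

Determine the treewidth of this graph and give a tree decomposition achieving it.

Treewidth 2.
One such decomposition:
Bags: B1 = {2, 8, 9}  B2 = {2, 6, 8}  B3 = {2, 4, 6}  B4 = {2, 3, 4}  B5 = {1, 2, 3}  B6 = {1, 2, 5}  B7 = {2, 5, 7}
Tree: B1–B2, B2–B3, B3–B4, B4–B5, B5–B6, B6–B7

Every bag has size at most 3, so the width is 3 − 1 = 2 and tw(G) ≤ 2. Since 2–9–8–6–4–3–1–5–7–2 is a cycle in G, G is not acyclic. Forests are exactly the graphs of treewidth ≤ 1, so tw(G) ≥ 2. Hence tw(G) = 2 exactly.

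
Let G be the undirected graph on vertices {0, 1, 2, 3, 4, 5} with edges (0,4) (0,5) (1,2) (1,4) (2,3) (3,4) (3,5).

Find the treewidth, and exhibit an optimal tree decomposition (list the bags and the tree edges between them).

Treewidth 2.
Bags: B1 = {0, 4, 5}  B2 = {3, 4, 5}  B3 = {1, 3, 4}  B4 = {1, 2, 3}
Tree: B1–B2, B2–B3, B3–B4

Each bag holds 3 vertices, so the decomposition has width 2, which upper-bounds the treewidth. For the lower bound, G contains the cycle 0–5–3–4–0, so G is not a forest; only forests have treewidth ≤ 1, hence tw(G) ≥ 2. Combining the bounds, tw(G) = 2.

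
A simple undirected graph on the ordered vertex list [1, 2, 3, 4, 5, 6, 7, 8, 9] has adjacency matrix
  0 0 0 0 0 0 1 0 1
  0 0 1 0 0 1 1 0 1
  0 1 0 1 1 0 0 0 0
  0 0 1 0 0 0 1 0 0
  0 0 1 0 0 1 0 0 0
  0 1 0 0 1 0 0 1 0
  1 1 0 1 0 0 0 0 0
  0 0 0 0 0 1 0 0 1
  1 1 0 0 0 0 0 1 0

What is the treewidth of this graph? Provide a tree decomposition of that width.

The largest bag has 4 vertices, giving width 3; this decomposition certifies tw(G) ≤ 3. For the lower bound: the 4 vertex sets {5,6,8}, {9}, {2}, {1,3,4,7} are disjoint, each induces a connected subgraph, and every pair is joined by at least one edge of G. Contracting each set to a single vertex therefore yields K_{4} as a minor, and since treewidth is minor-monotone, tw(G) ≥ tw(K_{4}) = 3. Combining the bounds, tw(G) = 3.

Treewidth 3.
Bags: B1 = {5, 6, 8, 9}  B2 = {2, 5, 6, 9}  B3 = {2, 3, 5, 9}  B4 = {1, 2, 3, 9}  B5 = {1, 2, 3, 7}  B6 = {1, 3, 4, 7}
Tree: B1–B2, B2–B3, B3–B4, B4–B5, B5–B6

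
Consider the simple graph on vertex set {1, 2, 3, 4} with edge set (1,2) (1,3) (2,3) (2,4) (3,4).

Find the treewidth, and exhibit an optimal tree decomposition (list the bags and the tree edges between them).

Treewidth 2.
One such decomposition:
Bags: B1 = {2, 3, 4}  B2 = {1, 2, 3}
Tree: B1–B2

Each bag holds 3 vertices, so the decomposition has width 2, which upper-bounds the treewidth. On the other hand G contains the 3-clique {1, 2, 3}. A clique must lie in a single bag of any decomposition, so no decomposition can have width below 2. Combining the bounds, tw(G) = 2.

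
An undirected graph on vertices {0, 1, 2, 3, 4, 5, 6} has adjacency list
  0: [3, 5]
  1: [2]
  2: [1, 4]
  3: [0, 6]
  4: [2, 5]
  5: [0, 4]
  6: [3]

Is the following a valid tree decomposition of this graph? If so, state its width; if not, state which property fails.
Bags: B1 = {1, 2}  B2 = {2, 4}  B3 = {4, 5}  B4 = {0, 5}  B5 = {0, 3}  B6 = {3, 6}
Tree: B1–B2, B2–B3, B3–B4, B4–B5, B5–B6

Every vertex of G appears in some bag (union = {0, 1, 2, 3, 4, 5, 6}); every edge is covered by a bag; and for each vertex v the set of bags containing v is connected in the bag tree. The decomposition is therefore valid. The largest bag has 2 vertices, so the width is 1.

Yes; width 1.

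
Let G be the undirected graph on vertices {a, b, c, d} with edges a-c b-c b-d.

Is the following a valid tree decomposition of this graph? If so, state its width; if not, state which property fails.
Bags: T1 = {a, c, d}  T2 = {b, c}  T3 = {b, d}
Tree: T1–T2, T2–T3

A tree decomposition must satisfy three properties: every vertex lies in some bag; for every edge, both endpoints lie together in some bag; and for every vertex, the bags containing it form a connected subtree. Here bags containing vertex d are not connected in the tree, so the decomposition is invalid.

No — bags containing vertex d are not connected in the tree.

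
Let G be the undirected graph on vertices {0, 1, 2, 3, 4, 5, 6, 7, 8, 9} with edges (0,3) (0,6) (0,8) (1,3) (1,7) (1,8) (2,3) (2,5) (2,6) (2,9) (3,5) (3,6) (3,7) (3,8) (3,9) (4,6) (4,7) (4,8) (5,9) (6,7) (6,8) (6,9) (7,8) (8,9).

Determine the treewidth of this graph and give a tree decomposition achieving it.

Treewidth 3.
Bags: B1 = {3, 6, 8, 9}  B2 = {3, 6, 7, 8}  B3 = {2, 3, 6, 9}  B4 = {2, 3, 5, 9}  B5 = {1, 3, 7, 8}  B6 = {4, 6, 7, 8}  B7 = {0, 3, 6, 8}
Tree: B1–B2, B1–B3, B3–B4, B2–B5, B2–B6, B2–B7

Each bag holds 4 vertices, so the decomposition has width 3, which upper-bounds the treewidth. On the other hand G contains the 4-clique {1, 3, 7, 8}. A clique must lie in a single bag of any decomposition, so no decomposition can have width below 3. Hence tw(G) = 3 exactly.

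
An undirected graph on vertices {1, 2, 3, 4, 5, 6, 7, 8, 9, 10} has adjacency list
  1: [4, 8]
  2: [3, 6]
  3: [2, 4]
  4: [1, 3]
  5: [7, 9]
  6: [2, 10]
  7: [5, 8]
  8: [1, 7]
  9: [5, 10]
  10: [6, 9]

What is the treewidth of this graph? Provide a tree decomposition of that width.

Every bag has size at most 3, so the width is 3 − 1 = 2 and tw(G) ≤ 2. For the lower bound, G contains the cycle 1–8–7–5–9–10–6–2–3–4–1, so G is not a forest; only forests have treewidth ≤ 1, hence tw(G) ≥ 2. Combining the bounds, tw(G) = 2.

Treewidth 2.
One such decomposition:
Bags: B1 = {1, 7, 8}  B2 = {1, 5, 7}  B3 = {1, 5, 9}  B4 = {1, 9, 10}  B5 = {1, 6, 10}  B6 = {1, 2, 6}  B7 = {1, 2, 3}  B8 = {1, 3, 4}
Tree: B1–B2, B2–B3, B3–B4, B4–B5, B5–B6, B6–B7, B7–B8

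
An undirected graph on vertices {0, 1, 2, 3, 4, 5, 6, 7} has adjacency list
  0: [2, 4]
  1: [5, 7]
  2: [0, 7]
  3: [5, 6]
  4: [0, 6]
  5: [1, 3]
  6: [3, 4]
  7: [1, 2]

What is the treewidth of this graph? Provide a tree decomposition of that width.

Treewidth 2.
One such decomposition:
Bags: B1 = {1, 3, 5}  B2 = {1, 3, 7}  B3 = {2, 3, 7}  B4 = {0, 2, 3}  B5 = {0, 3, 4}  B6 = {3, 4, 6}
Tree: B1–B2, B2–B3, B3–B4, B4–B5, B5–B6

Every bag has size at most 3, so the width is 3 − 1 = 2 and tw(G) ≤ 2. Since 3–5–1–7–2–0–4–6–3 is a cycle in G, G is not acyclic. Forests are exactly the graphs of treewidth ≤ 1, so tw(G) ≥ 2. The upper and lower bounds meet at 2, so that is the treewidth.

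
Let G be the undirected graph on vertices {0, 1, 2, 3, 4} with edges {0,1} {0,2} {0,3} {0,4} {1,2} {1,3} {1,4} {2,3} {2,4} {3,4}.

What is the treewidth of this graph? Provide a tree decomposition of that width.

Treewidth 4.
Bags: B1 = {0, 1, 2, 3, 4}
Tree: (single bag)

A single bag containing all 5 vertices is trivially a valid decomposition of width 4. For the lower bound, the 5 vertices {0, 1, 2, 3, 4} are pairwise adjacent, and any tree decomposition puts a clique entirely inside one bag — forcing width ≥ 4. Combining the bounds, tw(G) = 4.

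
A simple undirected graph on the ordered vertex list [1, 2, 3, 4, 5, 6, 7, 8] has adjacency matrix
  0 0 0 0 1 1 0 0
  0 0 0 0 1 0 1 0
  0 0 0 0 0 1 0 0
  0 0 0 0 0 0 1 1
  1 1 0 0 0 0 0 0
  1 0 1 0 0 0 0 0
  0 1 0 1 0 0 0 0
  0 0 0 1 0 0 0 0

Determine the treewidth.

A width-1 tree decomposition is:
Bags: B1 = {4, 8}  B2 = {4, 7}  B3 = {2, 7}  B4 = {2, 5}  B5 = {1, 5}  B6 = {1, 6}  B7 = {3, 6}
Tree: B1–B2, B2–B3, B3–B4, B4–B5, B5–B6, B6–B7
The largest bag has 2 vertices, giving width 1; this decomposition certifies tw(G) ≤ 1. Since G has at least one edge (e.g. 8–4), it is not an edgeless graph, so tw(G) ≥ 1. The upper and lower bounds meet at 1, so that is the treewidth.

1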